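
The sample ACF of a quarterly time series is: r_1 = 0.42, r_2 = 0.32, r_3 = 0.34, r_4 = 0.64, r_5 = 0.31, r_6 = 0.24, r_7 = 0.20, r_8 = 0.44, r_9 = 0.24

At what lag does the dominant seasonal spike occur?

The largest autocorrelation is r_4 = 0.64, with a weaker echo at lag 8 (0.44); the remaining lags stay at or below 0.42. The elevated value at lag 1 (0.42), dropping to 0.32 at lag 2, reflects decaying short-term dependence rather than seasonality.
The dominant spike at lag 4 indicates a seasonal period of 4.

4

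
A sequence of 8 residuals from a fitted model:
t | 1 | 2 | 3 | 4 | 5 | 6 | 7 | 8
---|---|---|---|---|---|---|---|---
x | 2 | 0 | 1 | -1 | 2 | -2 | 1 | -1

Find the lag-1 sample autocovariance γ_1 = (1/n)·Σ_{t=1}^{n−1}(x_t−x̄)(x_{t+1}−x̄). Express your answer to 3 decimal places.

-1.289

Mean x̄ = (2 + 0 + 1 − 1 + 2 − 2 + 1 − 1)/8 = 0.2500
Deviations: 1.7500, -0.2500, 0.7500, -1.2500, 1.7500, -2.2500, 0.7500, -1.2500
Σ_{t=1}^{7}(x_t−x̄)(x_{t+1}−x̄) = -10.3125
γ_1 = -10.3125 / 8 = -1.289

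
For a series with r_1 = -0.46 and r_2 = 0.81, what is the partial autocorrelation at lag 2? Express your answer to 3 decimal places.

φ_{22} = (r_2 − r_1²) / (1 − r_1²)
r_1² = (-0.46)² = 0.2116
Numerator = 0.81 − 0.2116 = 0.5984; denominator = 1 − 0.2116 = 0.7884
φ_{22} = 0.5984 / 0.7884 = 0.759

0.759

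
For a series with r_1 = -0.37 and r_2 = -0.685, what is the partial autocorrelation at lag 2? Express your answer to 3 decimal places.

-0.952

φ_{22} = (r_2 − r_1²) / (1 − r_1²)
r_1² = (-0.37)² = 0.1369
Numerator = -0.685 − 0.1369 = -0.8219; denominator = 1 − 0.1369 = 0.8631
φ_{22} = -0.8219 / 0.8631 = -0.952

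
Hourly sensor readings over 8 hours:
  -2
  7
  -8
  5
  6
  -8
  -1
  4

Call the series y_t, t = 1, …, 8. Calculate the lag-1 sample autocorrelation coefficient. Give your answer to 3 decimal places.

-0.483

Mean ȳ = (-2 + 7 − 8 + 5 + 6 − 8 − 1 + 4)/8 = 0.3750
Numerator Σ_{t=1}^{7}(y_t−ȳ)(y_{t+1}−ȳ) = -124.5156
Denominator Σ(y_t−ȳ)² = 257.8750
r_1 = -124.5156 / 257.8750 = -0.483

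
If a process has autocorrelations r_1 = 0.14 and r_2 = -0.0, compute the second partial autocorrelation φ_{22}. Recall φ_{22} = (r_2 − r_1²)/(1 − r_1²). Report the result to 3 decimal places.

φ_{22} = (r_2 − r_1²) / (1 − r_1²)
r_1² = (0.14)² = 0.0196
Numerator = -0.0 − 0.0196 = -0.0196; denominator = 1 − 0.0196 = 0.9804
φ_{22} = -0.0196 / 0.9804 = -0.020

-0.020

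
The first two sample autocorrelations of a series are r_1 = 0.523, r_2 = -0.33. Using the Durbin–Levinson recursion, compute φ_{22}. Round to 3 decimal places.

φ_{22} = (r_2 − r_1²) / (1 − r_1²)
r_1² = (0.523)² = 0.273529
Numerator = -0.33 − 0.2735 = -0.6035; denominator = 1 − 0.2735 = 0.7265
φ_{22} = -0.6035 / 0.7265 = -0.831

-0.831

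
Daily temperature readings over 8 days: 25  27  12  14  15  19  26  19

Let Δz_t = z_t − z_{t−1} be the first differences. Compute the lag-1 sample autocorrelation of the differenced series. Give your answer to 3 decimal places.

First differences Δz: 2, -15, 2, 1, 4, 7, -7
Mean of differences = -0.8571
Numerator Σ(Δz_t−Δz̄)(Δz_{t+1}−Δz̄) = -76.5918
Denominator Σ(Δz_t−Δz̄)² = 342.8571
r_1(Δz) = -76.5918 / 342.8571 = -0.223

-0.223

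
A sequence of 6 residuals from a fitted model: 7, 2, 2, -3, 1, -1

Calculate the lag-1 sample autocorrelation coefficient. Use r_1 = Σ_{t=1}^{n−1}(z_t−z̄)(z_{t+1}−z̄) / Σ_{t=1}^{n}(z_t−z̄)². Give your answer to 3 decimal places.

0.062

Mean z̄ = (7 + 2 + 2 − 3 + 1 − 1)/6 = 1.3333
Numerator Σ_{t=1}^{5}(z_t−z̄)(z_{t+1}−z̄) = 3.5556
Denominator Σ(z_t−z̄)² = 57.3333
r_1 = 3.5556 / 57.3333 = 0.062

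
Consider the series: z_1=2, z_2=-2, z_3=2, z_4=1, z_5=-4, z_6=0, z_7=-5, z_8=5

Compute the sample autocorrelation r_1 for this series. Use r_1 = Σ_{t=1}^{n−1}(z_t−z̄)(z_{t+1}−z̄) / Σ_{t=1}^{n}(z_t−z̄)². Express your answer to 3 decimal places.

Mean z̄ = (2 − 2 + 2 + 1 − 4 + 0 − 5 + 5)/8 = -0.1250
Deviations from mean: 2.1250, -1.8750, 2.1250, 1.1250, -3.8750, 0.1250, -4.8750, 5.1250
Σ(z_t−z̄)(z_{t+1}−z̄) = (-3.9844) + (-3.9844) + (2.3906) + (-4.3594) + (-0.4844) + (-0.6094) + (-24.9844) = -36.0156
Denominator Σ(z_t−z̄)² = 78.8750
r_1 = -36.0156 / 78.8750 = -0.457

-0.457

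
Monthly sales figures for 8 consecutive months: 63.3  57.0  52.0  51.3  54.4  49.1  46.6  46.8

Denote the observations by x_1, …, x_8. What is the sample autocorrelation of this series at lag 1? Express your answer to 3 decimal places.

Mean x̄ = (63.3 + 57.0 + 52.0 + 51.3 + 54.4 + 49.1 + 46.6 + 46.8)/8 = 52.5625
Deviations from mean: 10.7375, 4.4375, -0.5625, -1.2625, 1.8375, -3.4625, -5.9625, -5.7625
Numerator Σ_{t=1}^{7}(x_t−x̄)(x_{t+1}−x̄) = 92.1836
Denominator Σ(x_t−x̄)² = 221.0188
r_1 = 92.1836 / 221.0188 = 0.417

0.417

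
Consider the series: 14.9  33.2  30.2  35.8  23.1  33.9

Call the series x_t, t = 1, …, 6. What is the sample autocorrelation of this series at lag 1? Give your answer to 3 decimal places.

Mean x̄ = (14.9 + 33.2 + 30.2 + 35.8 + 23.1 + 33.9)/6 = 28.5167
Deviations from mean: -13.6167, 4.6833, 1.6833, 7.2833, -5.4167, 5.3833
Numerator Σ_{t=1}^{5}(x_t−x̄)(x_{t+1}−x̄) = -112.2386
Denominator Σ(x_t−x̄)² = 321.5483
r_1 = -112.2386 / 321.5483 = -0.349

-0.349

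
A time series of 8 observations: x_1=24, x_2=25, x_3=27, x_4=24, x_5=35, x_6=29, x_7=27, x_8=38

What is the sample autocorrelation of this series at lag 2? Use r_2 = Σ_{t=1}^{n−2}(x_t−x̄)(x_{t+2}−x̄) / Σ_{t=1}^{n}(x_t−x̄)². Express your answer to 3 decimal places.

Mean x̄ = (24 + 25 + 27 + 24 + 35 + 29 + 27 + 38)/8 = 28.6250
Deviations from mean: -4.6250, -3.6250, -1.6250, -4.6250, 6.3750, 0.3750, -1.6250, 9.3750
Σ(x_t−x̄)(x_{t+2}−x̄) = (7.5156) + (16.7656) + (-10.3594) + (-1.7344) + (-10.3594) + (3.5156) = 5.3438
Denominator Σ(x_t−x̄)² = 189.8750
r_2 = 5.3438 / 189.8750 = 0.028

0.028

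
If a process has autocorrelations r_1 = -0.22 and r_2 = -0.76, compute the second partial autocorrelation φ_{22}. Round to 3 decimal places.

φ_{22} = (r_2 − r_1²) / (1 − r_1²)
r_1² = (-0.22)² = 0.0484
Numerator = -0.76 − 0.0484 = -0.8084; denominator = 1 − 0.0484 = 0.9516
φ_{22} = -0.8084 / 0.9516 = -0.850

-0.850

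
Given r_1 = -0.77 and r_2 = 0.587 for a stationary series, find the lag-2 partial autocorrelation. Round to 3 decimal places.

-0.014

φ_{22} = (r_2 − r_1²) / (1 − r_1²)
r_1² = (-0.77)² = 0.5929
Numerator = 0.587 − 0.5929 = -0.0059; denominator = 1 − 0.5929 = 0.4071
φ_{22} = -0.0059 / 0.4071 = -0.014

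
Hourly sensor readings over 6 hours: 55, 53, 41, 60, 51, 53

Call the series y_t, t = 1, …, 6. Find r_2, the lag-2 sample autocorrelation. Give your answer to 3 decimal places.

-0.028

Mean ȳ = (55 + 53 + 41 + 60 + 51 + 53)/6 = 52.1667
Deviations from mean: 2.8333, 0.8333, -11.1667, 7.8333, -1.1667, 0.8333
Numerator Σ_{t=1}^{4}(y_t−ȳ)(y_{t+2}−ȳ) = -5.5556
Denominator Σ(y_t−ȳ)² = 196.8333
r_2 = -5.5556 / 196.8333 = -0.028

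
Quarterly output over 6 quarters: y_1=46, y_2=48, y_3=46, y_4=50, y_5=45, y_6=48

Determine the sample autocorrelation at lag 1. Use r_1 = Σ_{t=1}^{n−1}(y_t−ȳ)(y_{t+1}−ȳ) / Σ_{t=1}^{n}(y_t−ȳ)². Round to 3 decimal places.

Mean ȳ = (46 + 48 + 46 + 50 + 45 + 48)/6 = 47.1667
Deviations from mean: -1.1667, 0.8333, -1.1667, 2.8333, -2.1667, 0.8333
Σ(y_t−ȳ)(y_{t+1}−ȳ) = (-0.9722) + (-0.9722) + (-3.3056) + (-6.1389) + (-1.8056) = -13.1944
Denominator Σ(y_t−ȳ)² = 16.8333
r_1 = -13.1944 / 16.8333 = -0.784

-0.784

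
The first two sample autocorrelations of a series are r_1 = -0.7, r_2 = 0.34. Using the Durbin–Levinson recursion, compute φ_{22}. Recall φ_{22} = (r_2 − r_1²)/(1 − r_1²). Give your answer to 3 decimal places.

φ_{22} = (r_2 − r_1²) / (1 − r_1²)
r_1² = (-0.7)² = 0.49
Numerator = 0.34 − 0.4900 = -0.1500; denominator = 1 − 0.4900 = 0.5100
φ_{22} = -0.1500 / 0.5100 = -0.294

-0.294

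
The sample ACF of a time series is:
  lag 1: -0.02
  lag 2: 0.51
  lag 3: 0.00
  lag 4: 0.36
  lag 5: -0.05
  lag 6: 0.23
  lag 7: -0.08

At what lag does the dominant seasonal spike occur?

The largest autocorrelation is r_2 = 0.51, with weaker echoes at lags 4 (0.36) and 6 (0.23); the remaining lags stay at or below 0.00.
The dominant spike at lag 2 indicates a seasonal period of 2.

2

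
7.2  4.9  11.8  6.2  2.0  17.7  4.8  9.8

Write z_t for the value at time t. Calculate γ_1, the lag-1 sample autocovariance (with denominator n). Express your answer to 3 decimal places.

Mean z̄ = (7.2 + 4.9 + 11.8 + 6.2 + 2.0 + 17.7 + 4.8 + 9.8)/8 = 8.0500
Deviations: -0.8500, -3.1500, 3.7500, -1.8500, -6.0500, 9.6500, -3.2500, 1.7500
Σ_{t=1}^{7}(z_t−z̄)(z_{t+1}−z̄) = -100.3125
γ_1 = -100.3125 / 8 = -12.539

-12.539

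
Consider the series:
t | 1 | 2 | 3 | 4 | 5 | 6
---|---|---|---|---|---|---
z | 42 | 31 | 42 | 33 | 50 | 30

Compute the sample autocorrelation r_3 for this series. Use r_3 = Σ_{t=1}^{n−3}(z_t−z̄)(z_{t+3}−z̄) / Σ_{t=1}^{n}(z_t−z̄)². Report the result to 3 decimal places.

Mean z̄ = (42 + 31 + 42 + 33 + 50 + 30)/6 = 38.0000
Σ(z_t−z̄)(z_{t+3}−z̄) = (-20.0000) + (-84.0000) + (-32.0000) = -136.0000
Denominator Σ(z_t−z̄)² = 314.0000
r_3 = -136.0000 / 314.0000 = -0.433

-0.433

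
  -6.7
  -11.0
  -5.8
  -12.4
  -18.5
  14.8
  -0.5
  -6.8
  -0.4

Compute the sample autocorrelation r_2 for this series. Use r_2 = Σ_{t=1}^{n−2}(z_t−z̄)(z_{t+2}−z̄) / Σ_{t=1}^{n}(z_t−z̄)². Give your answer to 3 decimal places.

Mean z̄ = (-6.7 − 11.0 − 5.8 − 12.4 − 18.5 + 14.8 − 0.5 − 6.8 − 0.4)/9 = -5.2556
Σ(z_t−z̄)(z_{t+2}−z̄) = (0.7864) + (41.0409) + (7.2109) + (-143.2858) + (-62.9847) + (-30.9747) + (23.0909) = -165.1162
Denominator Σ(z_t−z̄)² = 712.6422
r_2 = -165.1162 / 712.6422 = -0.232

-0.232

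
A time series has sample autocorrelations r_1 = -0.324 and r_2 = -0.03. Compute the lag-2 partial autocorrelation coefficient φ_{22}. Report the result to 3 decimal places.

-0.151

φ_{22} = (r_2 − r_1²) / (1 − r_1²)
r_1² = (-0.324)² = 0.104976
Numerator = -0.03 − 0.1050 = -0.1350; denominator = 1 − 0.1050 = 0.8950
φ_{22} = -0.1350 / 0.8950 = -0.151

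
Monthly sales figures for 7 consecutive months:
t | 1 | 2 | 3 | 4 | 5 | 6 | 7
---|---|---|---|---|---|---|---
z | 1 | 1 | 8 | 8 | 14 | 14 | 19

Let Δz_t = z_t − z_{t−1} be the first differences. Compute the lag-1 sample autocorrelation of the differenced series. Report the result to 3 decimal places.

First differences Δz: 0, 7, 0, 6, 0, 5
Mean of differences = 3.0000
Numerator Σ(Δz_t−Δz̄)(Δz_{t+1}−Δz̄) = -48.0000
Denominator Σ(Δz_t−Δz̄)² = 56.0000
r_1(Δz) = -48.0000 / 56.0000 = -0.857

-0.857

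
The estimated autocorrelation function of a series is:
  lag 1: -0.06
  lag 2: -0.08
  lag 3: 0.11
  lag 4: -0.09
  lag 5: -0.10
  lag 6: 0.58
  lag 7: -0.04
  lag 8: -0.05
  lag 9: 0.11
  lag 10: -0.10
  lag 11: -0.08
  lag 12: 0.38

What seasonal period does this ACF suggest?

6

The largest autocorrelation is r_6 = 0.58, with a weaker echo at lag 12 (0.38); the remaining lags stay at or below 0.11.
The dominant spike at lag 6 indicates a seasonal period of 6.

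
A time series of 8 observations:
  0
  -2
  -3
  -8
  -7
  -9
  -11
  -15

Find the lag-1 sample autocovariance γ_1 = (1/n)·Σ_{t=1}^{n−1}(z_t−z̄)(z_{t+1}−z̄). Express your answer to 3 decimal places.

11.342

Mean z̄ = (0 − 2 − 3 − 8 − 7 − 9 − 11 − 15)/8 = -6.8750
Σ_{t=1}^{7}(z_t−z̄)(z_{t+1}−z̄) = 90.7344
γ_1 = 90.7344 / 8 = 11.342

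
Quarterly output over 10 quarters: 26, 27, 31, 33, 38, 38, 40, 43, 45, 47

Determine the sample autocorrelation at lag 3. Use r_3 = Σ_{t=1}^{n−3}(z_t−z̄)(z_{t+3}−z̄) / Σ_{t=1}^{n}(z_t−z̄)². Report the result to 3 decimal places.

Mean z̄ = (26 + 27 + 31 + 33 + 38 + 38 + 40 + 43 + 45 + 47)/10 = 36.8000
Σ(z_t−z̄)(z_{t+3}−z̄) = (41.0400) + (-11.7600) + (-6.9600) + (-12.1600) + (7.4400) + (9.8400) + (32.6400) = 60.0800
Denominator Σ(z_t−z̄)² = 483.6000
r_3 = 60.0800 / 483.6000 = 0.124

0.124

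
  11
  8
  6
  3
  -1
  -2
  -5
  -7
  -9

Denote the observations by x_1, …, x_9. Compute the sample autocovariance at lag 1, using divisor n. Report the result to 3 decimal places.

28.879

Mean x̄ = (11 + 8 + 6 + 3 − 1 − 2 − 5 − 7 − 9)/9 = 0.4444
Σ_{t=1}^{8}(x_t−x̄)(x_{t+1}−x̄) = 259.9136
γ_1 = 259.9136 / 9 = 28.879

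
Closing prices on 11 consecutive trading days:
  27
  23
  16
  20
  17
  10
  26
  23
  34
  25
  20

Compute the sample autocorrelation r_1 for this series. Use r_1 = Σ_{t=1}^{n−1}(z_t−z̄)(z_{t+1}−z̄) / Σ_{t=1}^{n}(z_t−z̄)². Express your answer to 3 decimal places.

0.192

Mean z̄ = (27 + 23 + 16 + 20 + 17 + 10 + 26 + 23 + 34 + 25 + 20)/11 = 21.9091
Numerator Σ_{t=1}^{10}(z_t−z̄)(z_{t+1}−z̄) = 78.6281
Denominator Σ(z_t−z̄)² = 408.9091
r_1 = 78.6281 / 408.9091 = 0.192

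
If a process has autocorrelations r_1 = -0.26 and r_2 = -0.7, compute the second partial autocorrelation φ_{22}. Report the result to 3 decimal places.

φ_{22} = (r_2 − r_1²) / (1 − r_1²)
r_1² = (-0.26)² = 0.0676
Numerator = -0.7 − 0.0676 = -0.7676; denominator = 1 − 0.0676 = 0.9324
φ_{22} = -0.7676 / 0.9324 = -0.823

-0.823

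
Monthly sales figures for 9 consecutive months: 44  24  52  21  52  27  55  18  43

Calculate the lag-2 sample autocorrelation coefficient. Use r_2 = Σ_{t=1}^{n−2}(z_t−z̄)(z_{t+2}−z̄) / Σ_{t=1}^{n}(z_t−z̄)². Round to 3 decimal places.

Mean z̄ = (44 + 24 + 52 + 21 + 52 + 27 + 55 + 18 + 43)/9 = 37.3333
Σ(z_t−z̄)(z_{t+2}−z̄) = (97.7778) + (217.7778) + (215.1111) + (168.7778) + (259.1111) + (199.7778) + (100.1111) = 1258.4444
Denominator Σ(z_t−z̄)² = 1744.0000
r_2 = 1258.4444 / 1744.0000 = 0.722

0.722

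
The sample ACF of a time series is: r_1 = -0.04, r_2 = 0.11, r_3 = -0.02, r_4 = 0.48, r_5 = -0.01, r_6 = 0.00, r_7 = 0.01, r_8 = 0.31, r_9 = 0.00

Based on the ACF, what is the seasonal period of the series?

4

The largest autocorrelation is r_4 = 0.48, with a weaker echo at lag 8 (0.31); the remaining lags stay at or below 0.11.
The dominant spike at lag 4 indicates a seasonal period of 4.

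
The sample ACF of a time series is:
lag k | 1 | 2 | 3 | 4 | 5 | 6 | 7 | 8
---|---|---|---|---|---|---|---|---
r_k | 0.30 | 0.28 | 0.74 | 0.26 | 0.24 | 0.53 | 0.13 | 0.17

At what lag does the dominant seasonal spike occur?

3

The largest autocorrelation is r_3 = 0.74, with a weaker echo at lag 6 (0.53); the remaining lags stay at or below 0.30. The elevated value at lag 1 (0.30), dropping to 0.28 at lag 2, reflects decaying short-term dependence rather than seasonality.
The dominant spike at lag 3 indicates a seasonal period of 3.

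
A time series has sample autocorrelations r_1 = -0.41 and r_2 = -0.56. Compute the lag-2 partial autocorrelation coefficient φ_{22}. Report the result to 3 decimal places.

φ_{22} = (r_2 − r_1²) / (1 − r_1²)
r_1² = (-0.41)² = 0.1681
Numerator = -0.56 − 0.1681 = -0.7281; denominator = 1 − 0.1681 = 0.8319
φ_{22} = -0.7281 / 0.8319 = -0.875

-0.875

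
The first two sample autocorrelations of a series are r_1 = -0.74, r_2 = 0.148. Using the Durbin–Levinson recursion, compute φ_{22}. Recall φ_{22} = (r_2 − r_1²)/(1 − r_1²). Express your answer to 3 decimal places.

-0.883

φ_{22} = (r_2 − r_1²) / (1 − r_1²)
r_1² = (-0.74)² = 0.5476
Numerator = 0.148 − 0.5476 = -0.3996; denominator = 1 − 0.5476 = 0.4524
φ_{22} = -0.3996 / 0.4524 = -0.883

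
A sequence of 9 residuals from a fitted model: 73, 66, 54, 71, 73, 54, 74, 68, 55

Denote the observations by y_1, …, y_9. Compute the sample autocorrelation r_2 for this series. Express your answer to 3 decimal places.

Mean ȳ = (73 + 66 + 54 + 71 + 73 + 54 + 74 + 68 + 55)/9 = 65.3333
Σ(y_t−ȳ)(y_{t+2}−ȳ) = (-86.8889) + (3.7778) + (-86.8889) + (-64.2222) + (66.4444) + (-30.2222) + (-89.5556) = -287.5556
Denominator Σ(y_t−ȳ)² = 596.0000
r_2 = -287.5556 / 596.0000 = -0.482

-0.482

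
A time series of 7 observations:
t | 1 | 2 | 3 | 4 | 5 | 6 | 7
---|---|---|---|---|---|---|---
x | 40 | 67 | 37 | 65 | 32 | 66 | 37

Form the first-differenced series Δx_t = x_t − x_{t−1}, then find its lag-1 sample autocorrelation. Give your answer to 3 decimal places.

-0.852

First differences Δx: 27, -30, 28, -33, 34, -29
Mean of differences = -0.5000
Numerator Σ(Δx_t−Δx̄)(Δx_{t+1}−Δx̄) = -4682.7500
Denominator Σ(Δx_t−Δx̄)² = 5497.5000
r_1(Δx) = -4682.7500 / 5497.5000 = -0.852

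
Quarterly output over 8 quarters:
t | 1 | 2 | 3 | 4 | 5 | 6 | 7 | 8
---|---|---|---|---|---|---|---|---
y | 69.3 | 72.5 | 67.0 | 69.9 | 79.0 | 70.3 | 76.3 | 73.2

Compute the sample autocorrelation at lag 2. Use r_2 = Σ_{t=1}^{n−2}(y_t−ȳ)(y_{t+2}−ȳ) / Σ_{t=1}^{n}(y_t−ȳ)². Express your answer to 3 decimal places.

Mean ȳ = (69.3 + 72.5 + 67.0 + 69.9 + 79.0 + 70.3 + 76.3 + 73.2)/8 = 72.1875
Deviations from mean: -2.8875, 0.3125, -5.1875, -2.2875, 6.8125, -1.8875, 4.1125, 1.0125
Numerator Σ_{t=1}^{6}(y_t−ȳ)(y_{t+2}−ȳ) = 9.3472
Denominator Σ(y_t−ȳ)² = 108.4888
r_2 = 9.3472 / 108.4888 = 0.086

0.086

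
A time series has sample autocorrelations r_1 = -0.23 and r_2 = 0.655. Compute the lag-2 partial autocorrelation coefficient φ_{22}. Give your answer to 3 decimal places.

φ_{22} = (r_2 − r_1²) / (1 − r_1²)
r_1² = (-0.23)² = 0.0529
Numerator = 0.655 − 0.0529 = 0.6021; denominator = 1 − 0.0529 = 0.9471
φ_{22} = 0.6021 / 0.9471 = 0.636

0.636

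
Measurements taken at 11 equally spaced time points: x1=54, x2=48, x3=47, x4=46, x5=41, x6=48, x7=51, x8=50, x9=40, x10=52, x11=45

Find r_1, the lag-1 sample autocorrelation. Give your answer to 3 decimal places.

-0.229

Mean x̄ = (54 + 48 + 47 + 46 + 41 + 48 + 51 + 50 + 40 + 52 + 45)/11 = 47.4545
Numerator Σ_{t=1}^{10}(x_t−x̄)(x_{t+1}−x̄) = -43.2066
Denominator Σ(x_t−x̄)² = 188.7273
r_1 = -43.2066 / 188.7273 = -0.229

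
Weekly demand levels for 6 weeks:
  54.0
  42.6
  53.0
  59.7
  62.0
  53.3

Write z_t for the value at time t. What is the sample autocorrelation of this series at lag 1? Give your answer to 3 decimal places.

0.200

Mean z̄ = (54.0 + 42.6 + 53.0 + 59.7 + 62.0 + 53.3)/6 = 54.1000
Numerator Σ_{t=1}^{5}(z_t−z̄)(z_{t+1}−z̄) = 45.5600
Denominator Σ(z_t−z̄)² = 227.8800
r_1 = 45.5600 / 227.8800 = 0.200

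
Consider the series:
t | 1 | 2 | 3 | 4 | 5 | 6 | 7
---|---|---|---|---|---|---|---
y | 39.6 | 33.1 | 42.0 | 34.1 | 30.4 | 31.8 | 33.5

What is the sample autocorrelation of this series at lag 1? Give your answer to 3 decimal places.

-0.046

Mean ȳ = (39.6 + 33.1 + 42.0 + 34.1 + 30.4 + 31.8 + 33.5)/7 = 34.9286
Deviations from mean: 4.6714, -1.8286, 7.0714, -0.8286, -4.5286, -3.1286, -1.4286
Numerator Σ_{t=1}^{6}(y_t−ȳ)(y_{t+1}−ȳ) = -4.9422
Denominator Σ(y_t−ȳ)² = 108.1943
r_1 = -4.9422 / 108.1943 = -0.046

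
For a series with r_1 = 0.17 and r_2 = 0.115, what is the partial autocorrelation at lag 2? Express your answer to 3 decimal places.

φ_{22} = (r_2 − r_1²) / (1 − r_1²)
r_1² = (0.17)² = 0.0289
Numerator = 0.115 − 0.0289 = 0.0861; denominator = 1 − 0.0289 = 0.9711
φ_{22} = 0.0861 / 0.9711 = 0.089

0.089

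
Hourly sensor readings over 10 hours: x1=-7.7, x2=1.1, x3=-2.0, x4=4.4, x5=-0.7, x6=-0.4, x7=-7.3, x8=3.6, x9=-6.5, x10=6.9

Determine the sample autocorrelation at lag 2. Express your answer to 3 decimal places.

Mean x̄ = (-7.7 + 1.1 − 2.0 + 4.4 − 0.7 − 0.4 − 7.3 + 3.6 − 6.5 + 6.9)/10 = -0.8600
Numerator Σ_{t=1}^{8}(x_t−x̄)(x_{t+2}−x̄) = 92.2968
Denominator Σ(x_t−x̄)² = 233.2240
r_2 = 92.2968 / 233.2240 = 0.396

0.396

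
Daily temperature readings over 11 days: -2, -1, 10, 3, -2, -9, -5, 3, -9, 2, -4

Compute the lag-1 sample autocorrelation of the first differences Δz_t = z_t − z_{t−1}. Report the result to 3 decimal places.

First differences Δz: 1, 11, -7, -5, -7, 4, 8, -12, 11, -6
Mean of differences = -0.2000
Numerator Σ(Δz_t−Δz̄)(Δz_{t+1}−Δz̄) = -285.4400
Denominator Σ(Δz_t−Δz̄)² = 625.6000
r_1(Δz) = -285.4400 / 625.6000 = -0.456

-0.456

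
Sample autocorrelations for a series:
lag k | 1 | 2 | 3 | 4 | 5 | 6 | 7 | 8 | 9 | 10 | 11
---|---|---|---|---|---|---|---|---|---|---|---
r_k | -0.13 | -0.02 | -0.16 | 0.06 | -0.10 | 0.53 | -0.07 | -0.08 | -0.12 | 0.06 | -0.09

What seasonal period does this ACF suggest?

6

The largest autocorrelation is r_6 = 0.53; the remaining lags stay at or below 0.06.
The dominant spike at lag 6 indicates a seasonal period of 6.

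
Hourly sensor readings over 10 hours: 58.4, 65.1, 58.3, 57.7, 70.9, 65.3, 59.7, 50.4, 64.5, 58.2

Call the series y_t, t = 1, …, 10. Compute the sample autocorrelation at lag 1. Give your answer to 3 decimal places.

-0.141

Mean ȳ = (58.4 + 65.1 + 58.3 + 57.7 + 70.9 + 65.3 + 59.7 + 50.4 + 64.5 + 58.2)/10 = 60.8500
Numerator Σ_{t=1}^{9}(y_t−ȳ)(y_{t+1}−ȳ) = -41.0675
Denominator Σ(y_t−ȳ)² = 292.1650
r_1 = -41.0675 / 292.1650 = -0.141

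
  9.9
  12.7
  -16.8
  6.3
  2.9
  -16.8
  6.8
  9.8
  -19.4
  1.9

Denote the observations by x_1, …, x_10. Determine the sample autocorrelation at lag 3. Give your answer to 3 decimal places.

0.568

Mean x̄ = (9.9 + 12.7 − 16.8 + 6.3 + 2.9 − 16.8 + 6.8 + 9.8 − 19.4 + 1.9)/10 = -0.2700
Σ(x_t−x̄)(x_{t+3}−x̄) = (66.8169) + (41.1149) + (273.2409) + (46.4499) + (31.9219) + (316.2189) + (15.3419) = 791.1053
Denominator Σ(x_t−x̄)² = 1393.4010
r_3 = 791.1053 / 1393.4010 = 0.568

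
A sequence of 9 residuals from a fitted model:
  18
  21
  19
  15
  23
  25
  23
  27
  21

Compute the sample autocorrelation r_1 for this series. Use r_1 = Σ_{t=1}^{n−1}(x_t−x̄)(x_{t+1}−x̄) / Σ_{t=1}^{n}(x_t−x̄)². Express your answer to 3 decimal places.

0.240

Mean x̄ = (18 + 21 + 19 + 15 + 23 + 25 + 23 + 27 + 21)/9 = 21.3333
Numerator Σ_{t=1}^{8}(x_t−x̄)(x_{t+1}−x̄) = 25.8889
Denominator Σ(x_t−x̄)² = 108.0000
r_1 = 25.8889 / 108.0000 = 0.240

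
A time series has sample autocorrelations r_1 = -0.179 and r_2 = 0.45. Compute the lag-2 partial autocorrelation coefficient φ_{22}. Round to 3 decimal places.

φ_{22} = (r_2 − r_1²) / (1 − r_1²)
r_1² = (-0.179)² = 0.032041
Numerator = 0.45 − 0.0320 = 0.4180; denominator = 1 − 0.0320 = 0.9680
φ_{22} = 0.4180 / 0.9680 = 0.432

0.432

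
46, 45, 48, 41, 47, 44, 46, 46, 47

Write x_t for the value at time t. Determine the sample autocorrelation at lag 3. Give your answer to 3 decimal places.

-0.300

Mean x̄ = (46 + 45 + 48 + 41 + 47 + 44 + 46 + 46 + 47)/9 = 45.5556
Numerator Σ_{t=1}^{6}(x_t−x̄)(x_{t+3}−x̄) = -10.2593
Denominator Σ(x_t−x̄)² = 34.2222
r_3 = -10.2593 / 34.2222 = -0.300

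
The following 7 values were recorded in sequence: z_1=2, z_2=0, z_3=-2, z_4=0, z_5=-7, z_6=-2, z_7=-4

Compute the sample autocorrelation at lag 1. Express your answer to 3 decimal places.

Mean z̄ = (2 + 0 − 2 + 0 − 7 − 2 − 4)/7 = -1.8571
Deviations from mean: 3.8571, 1.8571, -0.1429, 1.8571, -5.1429, -0.1429, -2.1429
Σ(z_t−z̄)(z_{t+1}−z̄) = (7.1633) + (-0.2653) + (-0.2653) + (-9.5510) + (0.7347) + (0.3061) = -1.8776
Denominator Σ(z_t−z̄)² = 52.8571
r_1 = -1.8776 / 52.8571 = -0.036

-0.036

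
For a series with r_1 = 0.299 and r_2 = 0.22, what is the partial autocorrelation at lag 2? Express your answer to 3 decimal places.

0.143

φ_{22} = (r_2 − r_1²) / (1 − r_1²)
r_1² = (0.299)² = 0.089401
Numerator = 0.22 − 0.0894 = 0.1306; denominator = 1 − 0.0894 = 0.9106
φ_{22} = 0.1306 / 0.9106 = 0.143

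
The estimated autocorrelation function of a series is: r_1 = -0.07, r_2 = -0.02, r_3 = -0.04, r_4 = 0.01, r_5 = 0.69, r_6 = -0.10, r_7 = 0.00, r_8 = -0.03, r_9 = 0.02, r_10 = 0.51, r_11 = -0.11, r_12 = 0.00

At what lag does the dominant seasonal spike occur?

5

The largest autocorrelation is r_5 = 0.69, with a weaker echo at lag 10 (0.51); the remaining lags stay at or below 0.02.
The dominant spike at lag 5 indicates a seasonal period of 5.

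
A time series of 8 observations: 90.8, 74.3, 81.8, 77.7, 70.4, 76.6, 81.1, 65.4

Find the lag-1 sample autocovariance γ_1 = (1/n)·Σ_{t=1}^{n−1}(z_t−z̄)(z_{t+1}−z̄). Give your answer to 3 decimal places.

Mean z̄ = (90.8 + 74.3 + 81.8 + 77.7 + 70.4 + 76.6 + 81.1 + 65.4)/8 = 77.2625
Σ_{t=1}^{7}(z_t−z̄)(z_{t+1}−z̄) = -98.0827
γ_1 = -98.0827 / 8 = -12.260

-12.260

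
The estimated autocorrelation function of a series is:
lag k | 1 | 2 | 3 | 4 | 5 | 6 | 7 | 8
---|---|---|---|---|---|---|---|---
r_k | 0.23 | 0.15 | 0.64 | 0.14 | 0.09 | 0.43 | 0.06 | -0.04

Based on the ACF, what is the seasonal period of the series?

3

The largest autocorrelation is r_3 = 0.64, with a weaker echo at lag 6 (0.43); the remaining lags stay at or below 0.23. The elevated value at lag 1 (0.23), dropping to 0.15 at lag 2, reflects decaying short-term dependence rather than seasonality.
The dominant spike at lag 3 indicates a seasonal period of 3.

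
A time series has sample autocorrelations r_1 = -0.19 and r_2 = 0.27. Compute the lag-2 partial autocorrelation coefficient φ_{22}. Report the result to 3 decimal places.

0.243

φ_{22} = (r_2 − r_1²) / (1 − r_1²)
r_1² = (-0.19)² = 0.0361
Numerator = 0.27 − 0.0361 = 0.2339; denominator = 1 − 0.0361 = 0.9639
φ_{22} = 0.2339 / 0.9639 = 0.243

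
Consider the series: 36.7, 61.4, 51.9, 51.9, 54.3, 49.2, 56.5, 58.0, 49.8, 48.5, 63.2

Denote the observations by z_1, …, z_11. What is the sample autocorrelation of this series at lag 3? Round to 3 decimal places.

0.159

Mean z̄ = (36.7 + 61.4 + 51.9 + 51.9 + 54.3 + 49.2 + 56.5 + 58.0 + 49.8 + 48.5 + 63.2)/11 = 52.8545
Numerator Σ_{t=1}^{8}(z_t−z̄)(z_{t+3}−z̄) = 83.7393
Denominator Σ(z_t−z̄)² = 526.3473
r_3 = 83.7393 / 526.3473 = 0.159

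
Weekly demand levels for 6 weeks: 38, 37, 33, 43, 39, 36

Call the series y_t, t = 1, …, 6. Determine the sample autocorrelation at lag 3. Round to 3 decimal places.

0.157

Mean ȳ = (38 + 37 + 33 + 43 + 39 + 36)/6 = 37.6667
Numerator Σ_{t=1}^{3}(y_t−ȳ)(y_{t+3}−ȳ) = 8.6667
Denominator Σ(y_t−ȳ)² = 55.3333
r_3 = 8.6667 / 55.3333 = 0.157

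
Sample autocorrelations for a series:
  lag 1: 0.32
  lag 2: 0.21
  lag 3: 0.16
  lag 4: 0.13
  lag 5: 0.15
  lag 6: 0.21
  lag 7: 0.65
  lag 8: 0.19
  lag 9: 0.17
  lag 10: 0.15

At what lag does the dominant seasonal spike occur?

7

The largest autocorrelation is r_7 = 0.65; the remaining lags stay at or below 0.32. The elevated value at lag 1 (0.32), dropping to 0.21 at lag 2, reflects decaying short-term dependence rather than seasonality.
The dominant spike at lag 7 indicates a seasonal period of 7.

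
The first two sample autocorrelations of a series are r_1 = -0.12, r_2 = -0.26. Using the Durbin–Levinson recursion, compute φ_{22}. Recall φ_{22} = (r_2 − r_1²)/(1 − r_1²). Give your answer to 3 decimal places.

φ_{22} = (r_2 − r_1²) / (1 − r_1²)
r_1² = (-0.12)² = 0.0144
Numerator = -0.26 − 0.0144 = -0.2744; denominator = 1 − 0.0144 = 0.9856
φ_{22} = -0.2744 / 0.9856 = -0.278

-0.278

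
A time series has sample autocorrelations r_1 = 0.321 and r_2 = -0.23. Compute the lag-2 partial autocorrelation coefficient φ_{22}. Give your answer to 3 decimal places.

φ_{22} = (r_2 − r_1²) / (1 − r_1²)
r_1² = (0.321)² = 0.103041
Numerator = -0.23 − 0.1030 = -0.3330; denominator = 1 − 0.1030 = 0.8970
φ_{22} = -0.3330 / 0.8970 = -0.371

-0.371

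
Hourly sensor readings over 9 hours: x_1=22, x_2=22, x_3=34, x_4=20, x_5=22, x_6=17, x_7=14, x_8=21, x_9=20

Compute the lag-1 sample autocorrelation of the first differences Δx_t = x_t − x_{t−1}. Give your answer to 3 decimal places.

-0.513

First differences Δx: 0, 12, -14, 2, -5, -3, 7, -1
Mean of differences = -0.2500
Numerator Σ(Δx_t−Δx̄)(Δx_{t+1}−Δx̄) = -219.3125
Denominator Σ(Δx_t−Δx̄)² = 427.5000
r_1(Δx) = -219.3125 / 427.5000 = -0.513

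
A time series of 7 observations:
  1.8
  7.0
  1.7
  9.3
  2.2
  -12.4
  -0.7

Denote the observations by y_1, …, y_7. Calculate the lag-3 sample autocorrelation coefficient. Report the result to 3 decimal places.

Mean ȳ = (1.8 + 7.0 + 1.7 + 9.3 + 2.2 − 12.4 − 0.7)/7 = 1.2714
Deviations from mean: 0.5286, 5.7286, 0.4286, 8.0286, 0.9286, -13.6714, -1.9714
Σ(y_t−ȳ)(y_{t+3}−ȳ) = (4.2437) + (5.3194) + (-5.8592) + (-15.8278) = -12.1239
Denominator Σ(y_t−ȳ)² = 289.3943
r_3 = -12.1239 / 289.3943 = -0.042

-0.042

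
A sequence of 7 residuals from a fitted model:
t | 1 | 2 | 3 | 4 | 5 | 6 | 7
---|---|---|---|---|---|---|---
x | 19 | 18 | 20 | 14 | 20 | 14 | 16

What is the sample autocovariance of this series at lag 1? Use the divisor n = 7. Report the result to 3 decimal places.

-2.767

Mean x̄ = (19 + 18 + 20 + 14 + 20 + 14 + 16)/7 = 17.2857
Σ_{t=1}^{6}(x_t−x̄)(x_{t+1}−x̄) = -19.3673
γ_1 = -19.3673 / 7 = -2.767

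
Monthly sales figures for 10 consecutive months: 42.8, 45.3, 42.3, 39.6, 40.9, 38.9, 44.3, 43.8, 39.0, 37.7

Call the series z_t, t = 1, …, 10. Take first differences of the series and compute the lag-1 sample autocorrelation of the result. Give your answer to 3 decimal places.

First differences Δz: 2.5, -3.0, -2.7, 1.3, -2.0, 5.4, -0.5, -4.8, -1.3
Mean of differences = -0.5667
Numerator Σ(Δz_t−Δz̄)(Δz_{t+1}−Δz̄) = -14.2611
Denominator Σ(Δz_t−Δz̄)² = 79.4800
r_1(Δz) = -14.2611 / 79.4800 = -0.179

-0.179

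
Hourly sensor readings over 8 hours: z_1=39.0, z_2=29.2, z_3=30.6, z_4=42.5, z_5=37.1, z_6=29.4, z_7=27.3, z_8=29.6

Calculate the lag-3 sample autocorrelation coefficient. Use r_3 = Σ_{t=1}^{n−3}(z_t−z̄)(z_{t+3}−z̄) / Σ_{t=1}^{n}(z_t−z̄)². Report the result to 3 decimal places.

Mean z̄ = (39.0 + 29.2 + 30.6 + 42.5 + 37.1 + 29.4 + 27.3 + 29.6)/8 = 33.0875
Deviations from mean: 5.9125, -3.8875, -2.4875, 9.4125, 4.0125, -3.6875, -5.7875, -3.4875
Σ(z_t−z̄)(z_{t+3}−z̄) = (55.6514) + (-15.5986) + (9.1727) + (-54.4748) + (-13.9936) = -19.2430
Denominator Σ(z_t−z̄)² = 220.2088
r_3 = -19.2430 / 220.2088 = -0.087

-0.087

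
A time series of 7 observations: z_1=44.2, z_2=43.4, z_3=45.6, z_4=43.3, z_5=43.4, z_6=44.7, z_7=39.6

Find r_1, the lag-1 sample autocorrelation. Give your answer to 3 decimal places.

-0.248

Mean z̄ = (44.2 + 43.4 + 45.6 + 43.3 + 43.4 + 44.7 + 39.6)/7 = 43.4571
Deviations from mean: 0.7429, -0.0571, 2.1429, -0.1571, -0.0571, 1.2429, -3.8571
Σ(z_t−z̄)(z_{t+1}−z̄) = (-0.0424) + (-0.1224) + (-0.3367) + (0.0090) + (-0.0710) + (-4.7939) = -5.3576
Denominator Σ(z_t−z̄)² = 21.5971
r_1 = -5.3576 / 21.5971 = -0.248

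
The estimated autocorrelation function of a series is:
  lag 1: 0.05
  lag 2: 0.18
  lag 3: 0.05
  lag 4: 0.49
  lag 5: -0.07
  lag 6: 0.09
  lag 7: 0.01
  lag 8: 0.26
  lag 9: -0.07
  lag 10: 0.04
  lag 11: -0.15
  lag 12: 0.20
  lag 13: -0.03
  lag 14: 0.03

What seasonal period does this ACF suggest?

The largest autocorrelation is r_4 = 0.49, with weaker echoes at lags 8 (0.26) and 12 (0.20); the remaining lags stay at or below 0.18.
The dominant spike at lag 4 indicates a seasonal period of 4.

4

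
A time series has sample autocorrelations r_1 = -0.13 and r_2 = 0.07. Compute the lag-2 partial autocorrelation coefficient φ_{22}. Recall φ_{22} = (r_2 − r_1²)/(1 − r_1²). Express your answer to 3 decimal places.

0.054

φ_{22} = (r_2 − r_1²) / (1 − r_1²)
r_1² = (-0.13)² = 0.0169
Numerator = 0.07 − 0.0169 = 0.0531; denominator = 1 − 0.0169 = 0.9831
φ_{22} = 0.0531 / 0.9831 = 0.054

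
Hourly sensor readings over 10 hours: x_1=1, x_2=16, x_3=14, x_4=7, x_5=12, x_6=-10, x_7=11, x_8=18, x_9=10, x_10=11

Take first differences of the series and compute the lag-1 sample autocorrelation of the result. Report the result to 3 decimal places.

-0.402

First differences Δx: 15, -2, -7, 5, -22, 21, 7, -8, 1
Mean of differences = 1.1111
Numerator Σ(Δx_t−Δx̄)(Δx_{t+1}−Δx̄) = -534.5679
Denominator Σ(Δx_t−Δx̄)² = 1330.8889
r_1(Δx) = -534.5679 / 1330.8889 = -0.402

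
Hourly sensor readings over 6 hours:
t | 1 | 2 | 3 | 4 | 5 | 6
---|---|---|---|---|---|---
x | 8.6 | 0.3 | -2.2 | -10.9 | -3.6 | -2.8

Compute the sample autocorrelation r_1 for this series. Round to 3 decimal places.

Mean x̄ = (8.6 + 0.3 − 2.2 − 10.9 − 3.6 − 2.8)/6 = -1.7667
Deviations from mean: 10.3667, 2.0667, -0.4333, -9.1333, -1.8333, -1.0333
Numerator Σ_{t=1}^{5}(x_t−x̄)(x_{t+1}−x̄) = 43.1256
Denominator Σ(x_t−x̄)² = 199.7733
r_1 = 43.1256 / 199.7733 = 0.216

0.216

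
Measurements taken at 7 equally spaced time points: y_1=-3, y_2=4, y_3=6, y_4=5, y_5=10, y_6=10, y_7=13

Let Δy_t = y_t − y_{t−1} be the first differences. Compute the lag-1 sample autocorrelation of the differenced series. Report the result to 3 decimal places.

-0.355

First differences Δy: 7, 2, -1, 5, 0, 3
Mean of differences = 2.6667
Numerator Σ(Δy_t−Δȳ)(Δy_{t+1}−Δȳ) = -16.1111
Denominator Σ(Δy_t−Δȳ)² = 45.3333
r_1(Δy) = -16.1111 / 45.3333 = -0.355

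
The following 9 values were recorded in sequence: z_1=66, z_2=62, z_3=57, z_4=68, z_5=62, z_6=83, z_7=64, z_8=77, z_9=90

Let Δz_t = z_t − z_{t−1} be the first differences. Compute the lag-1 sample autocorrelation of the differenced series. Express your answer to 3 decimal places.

-0.599

First differences Δz: -4, -5, 11, -6, 21, -19, 13, 13
Mean of differences = 3.0000
Numerator Σ(Δz_t−Δz̄)(Δz_{t+1}−Δz̄) = -758.0000
Denominator Σ(Δz_t−Δz̄)² = 1266.0000
r_1(Δz) = -758.0000 / 1266.0000 = -0.599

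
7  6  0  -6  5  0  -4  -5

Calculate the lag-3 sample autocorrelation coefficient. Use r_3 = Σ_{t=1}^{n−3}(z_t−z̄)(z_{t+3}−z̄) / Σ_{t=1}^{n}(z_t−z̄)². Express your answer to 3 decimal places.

Mean z̄ = (7 + 6 + 0 − 6 + 5 + 0 − 4 − 5)/8 = 0.3750
Deviations from mean: 6.6250, 5.6250, -0.3750, -6.3750, 4.6250, -0.3750, -4.3750, -5.3750
Σ(z_t−z̄)(z_{t+3}−z̄) = (-42.2344) + (26.0156) + (0.1406) + (27.8906) + (-24.8594) = -13.0469
Denominator Σ(z_t−z̄)² = 185.8750
r_3 = -13.0469 / 185.8750 = -0.070

-0.070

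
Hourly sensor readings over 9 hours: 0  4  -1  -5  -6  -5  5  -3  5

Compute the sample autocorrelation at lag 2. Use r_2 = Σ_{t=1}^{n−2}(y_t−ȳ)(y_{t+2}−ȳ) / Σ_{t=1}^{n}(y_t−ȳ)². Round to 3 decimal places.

0.077

Mean ȳ = (0 + 4 − 1 − 5 − 6 − 5 + 5 − 3 + 5)/9 = -0.6667
Numerator Σ_{t=1}^{7}(y_t−ȳ)(y_{t+2}−ȳ) = 12.1111
Denominator Σ(y_t−ȳ)² = 158.0000
r_2 = 12.1111 / 158.0000 = 0.077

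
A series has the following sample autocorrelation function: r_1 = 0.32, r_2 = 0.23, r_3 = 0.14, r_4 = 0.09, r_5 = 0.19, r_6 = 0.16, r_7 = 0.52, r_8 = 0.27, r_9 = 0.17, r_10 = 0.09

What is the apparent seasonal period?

7

The largest autocorrelation is r_7 = 0.52; the remaining lags stay at or below 0.32. The elevated value at lag 1 (0.32), dropping to 0.23 at lag 2, reflects decaying short-term dependence rather than seasonality.
The dominant spike at lag 7 indicates a seasonal period of 7.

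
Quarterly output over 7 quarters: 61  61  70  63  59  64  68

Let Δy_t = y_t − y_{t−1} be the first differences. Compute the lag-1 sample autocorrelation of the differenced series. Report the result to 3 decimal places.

-0.223

First differences Δy: 0, 9, -7, -4, 5, 4
Mean of differences = 1.1667
Numerator Σ(Δy_t−Δȳ)(Δy_{t+1}−Δȳ) = -39.8611
Denominator Σ(Δy_t−Δȳ)² = 178.8333
r_1(Δy) = -39.8611 / 178.8333 = -0.223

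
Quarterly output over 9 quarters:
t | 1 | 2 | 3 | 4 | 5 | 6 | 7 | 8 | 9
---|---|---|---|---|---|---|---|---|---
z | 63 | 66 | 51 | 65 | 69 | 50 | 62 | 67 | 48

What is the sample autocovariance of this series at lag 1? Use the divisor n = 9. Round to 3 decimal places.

-24.125

Mean z̄ = (63 + 66 + 51 + 65 + 69 + 50 + 62 + 67 + 48)/9 = 60.1111
Σ_{t=1}^{8}(z_t−z̄)(z_{t+1}−z̄) = -217.1235
γ_1 = -217.1235 / 9 = -24.125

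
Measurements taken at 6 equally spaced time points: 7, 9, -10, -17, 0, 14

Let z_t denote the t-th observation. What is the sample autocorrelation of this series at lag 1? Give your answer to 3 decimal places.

Mean z̄ = (7 + 9 − 10 − 17 + 0 + 14)/6 = 0.5000
Deviations from mean: 6.5000, 8.5000, -10.5000, -17.5000, -0.5000, 13.5000
Σ(z_t−z̄)(z_{t+1}−z̄) = (55.2500) + (-89.2500) + (183.7500) + (8.7500) + (-6.7500) = 151.7500
Denominator Σ(z_t−z̄)² = 713.5000
r_1 = 151.7500 / 713.5000 = 0.213

0.213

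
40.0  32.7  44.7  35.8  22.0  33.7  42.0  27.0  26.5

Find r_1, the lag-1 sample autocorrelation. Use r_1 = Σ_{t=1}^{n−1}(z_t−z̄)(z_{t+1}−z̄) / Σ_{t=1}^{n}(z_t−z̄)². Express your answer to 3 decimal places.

-0.056

Mean z̄ = (40.0 + 32.7 + 44.7 + 35.8 + 22.0 + 33.7 + 42.0 + 27.0 + 26.5)/9 = 33.8222
Numerator Σ_{t=1}^{8}(z_t−z̄)(z_{t+1}−z̄) = -26.3994
Denominator Σ(z_t−z̄)² = 468.4756
r_1 = -26.3994 / 468.4756 = -0.056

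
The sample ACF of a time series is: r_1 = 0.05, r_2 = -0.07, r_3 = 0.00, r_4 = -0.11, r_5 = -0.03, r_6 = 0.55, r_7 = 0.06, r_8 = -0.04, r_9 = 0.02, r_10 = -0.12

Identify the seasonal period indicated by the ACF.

The largest autocorrelation is r_6 = 0.55; the remaining lags stay at or below 0.06.
The dominant spike at lag 6 indicates a seasonal period of 6.

6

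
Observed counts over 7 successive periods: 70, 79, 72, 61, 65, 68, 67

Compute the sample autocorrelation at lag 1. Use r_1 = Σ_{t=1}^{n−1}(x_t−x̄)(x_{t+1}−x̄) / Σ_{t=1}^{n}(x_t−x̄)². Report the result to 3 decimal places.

Mean x̄ = (70 + 79 + 72 + 61 + 65 + 68 + 67)/7 = 68.8571
Deviations from mean: 1.1429, 10.1429, 3.1429, -7.8571, -3.8571, -0.8571, -1.8571
Numerator Σ_{t=1}^{6}(x_t−x̄)(x_{t+1}−x̄) = 53.9796
Denominator Σ(x_t−x̄)² = 194.8571
r_1 = 53.9796 / 194.8571 = 0.277

0.277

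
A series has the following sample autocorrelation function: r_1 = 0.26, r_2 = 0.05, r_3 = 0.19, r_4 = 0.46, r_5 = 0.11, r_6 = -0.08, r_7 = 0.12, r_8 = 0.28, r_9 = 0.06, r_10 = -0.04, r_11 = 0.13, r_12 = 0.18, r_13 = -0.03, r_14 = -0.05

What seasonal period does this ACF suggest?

The largest autocorrelation is r_4 = 0.46, with a weaker echo at lag 8 (0.28); the remaining lags stay at or below 0.26. The elevated value at lag 1 (0.26), dropping to 0.05 at lag 2, reflects decaying short-term dependence rather than seasonality.
The dominant spike at lag 4 indicates a seasonal period of 4.

4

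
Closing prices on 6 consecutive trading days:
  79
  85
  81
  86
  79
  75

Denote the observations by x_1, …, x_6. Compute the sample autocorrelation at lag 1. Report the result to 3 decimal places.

-0.057

Mean x̄ = (79 + 85 + 81 + 86 + 79 + 75)/6 = 80.8333
Deviations from mean: -1.8333, 4.1667, 0.1667, 5.1667, -1.8333, -5.8333
Numerator Σ_{t=1}^{5}(x_t−x̄)(x_{t+1}−x̄) = -4.8611
Denominator Σ(x_t−x̄)² = 84.8333
r_1 = -4.8611 / 84.8333 = -0.057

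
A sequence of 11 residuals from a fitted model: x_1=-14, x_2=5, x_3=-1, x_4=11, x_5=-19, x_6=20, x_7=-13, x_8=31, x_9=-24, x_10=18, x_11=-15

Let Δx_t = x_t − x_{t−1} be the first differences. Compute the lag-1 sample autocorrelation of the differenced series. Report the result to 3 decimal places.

-0.891

First differences Δx: 19, -6, 12, -30, 39, -33, 44, -55, 42, -33
Mean of differences = -0.1000
Numerator Σ(Δx_t−Δx̄)(Δx_{t+1}−Δx̄) = -10569.7100
Denominator Σ(Δx_t−Δx̄)² = 11864.9000
r_1(Δx) = -10569.7100 / 11864.9000 = -0.891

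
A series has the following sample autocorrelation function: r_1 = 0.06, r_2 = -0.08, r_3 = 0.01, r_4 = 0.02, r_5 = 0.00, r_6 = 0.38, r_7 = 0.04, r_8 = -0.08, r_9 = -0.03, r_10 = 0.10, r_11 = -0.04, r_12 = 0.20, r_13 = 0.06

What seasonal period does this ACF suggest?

6

The largest autocorrelation is r_6 = 0.38, with a weaker echo at lag 12 (0.20); the remaining lags stay at or below 0.10.
The dominant spike at lag 6 indicates a seasonal period of 6.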